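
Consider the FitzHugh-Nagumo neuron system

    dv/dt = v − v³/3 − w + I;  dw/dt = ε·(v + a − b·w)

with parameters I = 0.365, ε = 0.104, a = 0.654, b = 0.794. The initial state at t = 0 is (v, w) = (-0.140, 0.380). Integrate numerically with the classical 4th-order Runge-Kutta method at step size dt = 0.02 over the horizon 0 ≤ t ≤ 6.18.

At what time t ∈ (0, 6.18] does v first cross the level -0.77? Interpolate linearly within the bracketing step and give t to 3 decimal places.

t = 1.690

t=0.000: state=(-0.140, 0.380)
step 1 (dt=0.02): k1=(-0.154, 0.022), k2=(-0.156, 0.022), k3=(-0.156, 0.022), k4=(-0.158, 0.022); state += dt/6·(k1+2k2+2k3+k4)
t=0.020: state=(-0.143, 0.380)
t=0.040: state=(-0.146, 0.381)
t=0.060: state=(-0.150, 0.381)
continuing one RK4 step at a time; state shown every 10 steps (Δt=0.2):
t=0.200: state=(-0.174, 0.384)
t=0.400: state=(-0.217, 0.387)
t=0.600: state=(-0.269, 0.389)
t=0.800: state=(-0.332, 0.390)
t=1.000: state=(-0.408, 0.390)
t=1.200: state=(-0.497, 0.388)
t=1.400: state=(-0.599, 0.383)
t=1.600: state=(-0.715, 0.377)
t=1.680: state=(-0.764, 0.374)
next step: t=1.700: state=(-0.776, 0.373) — v has crossed -0.77
linear interpolation between t=1.680 (-0.76379) and t=1.700 (-0.77632) → t≈1.690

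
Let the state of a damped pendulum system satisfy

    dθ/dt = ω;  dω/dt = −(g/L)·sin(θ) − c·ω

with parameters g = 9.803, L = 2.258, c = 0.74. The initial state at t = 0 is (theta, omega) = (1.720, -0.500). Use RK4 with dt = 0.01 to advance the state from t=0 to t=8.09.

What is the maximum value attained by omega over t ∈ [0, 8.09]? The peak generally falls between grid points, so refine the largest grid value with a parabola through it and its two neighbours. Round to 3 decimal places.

t=0.000: state=(1.720, -0.500)
step 1 (dt=0.01): k1=(-0.500, -3.923), k2=(-0.520, -3.910), k3=(-0.520, -3.910), k4=(-0.539, -3.898); state += dt/6·(k1+2k2+2k3+k4)
t=0.010: state=(1.715, -0.539)
t=0.020: state=(1.709, -0.578)
t=0.030: state=(1.703, -0.617)
continuing one RK4 step at a time; state shown every 50 steps (Δt=0.5):
t=0.500: state=(1.035, -2.103)
t=1.000: state=(-0.122, -2.153)
t=1.500: state=(-0.824, -0.536)
t=2.000: state=(-0.689, 0.948)
t=2.500: state=(-0.068, 1.307)
t=3.000: state=(0.416, 0.504)
t=3.500: state=(0.414, -0.449)
t=4.000: state=(0.079, -0.754)
t=4.500: state=(-0.217, -0.348)
t=5.000: state=(-0.243, 0.217)
t=5.500: state=(-0.061, 0.431)
t=6.000: state=(0.115, 0.223)
t=6.500: state=(0.142, -0.105)
t=7.000: state=(0.043, -0.245)
t=7.500: state=(-0.061, -0.139)
t=8.000: state=(-0.082, 0.049)
t=8.090: state=(-0.077, 0.076)
largest grid value and its neighbours: omega(2.370)=1.34860, omega(2.380)=1.34871, omega(2.390)=1.34824
parabola through these three points peaks at t≈2.377 with omega≈1.34873

max omega = 1.349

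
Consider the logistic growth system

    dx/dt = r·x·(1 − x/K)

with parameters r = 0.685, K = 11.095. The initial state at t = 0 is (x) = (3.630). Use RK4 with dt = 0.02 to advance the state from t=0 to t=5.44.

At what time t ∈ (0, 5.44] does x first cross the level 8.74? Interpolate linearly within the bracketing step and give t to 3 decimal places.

t = 2.967

t=0.000: state=(3.630)
step 1 (dt=0.02): k1=(1.673), k2=(1.677), k3=(1.677), k4=(1.681); state += dt/6·(k1+2k2+2k3+k4)
t=0.020: state=(3.664)
t=0.040: state=(3.697)
t=0.060: state=(3.731)
continuing one RK4 step at a time; state shown every 10 steps (Δt=0.2):
t=0.200: state=(3.972)
t=0.400: state=(4.328)
t=0.600: state=(4.694)
t=0.800: state=(5.069)
t=1.000: state=(5.448)
t=1.200: state=(5.827)
t=1.400: state=(6.205)
t=1.600: state=(6.576)
t=1.800: state=(6.937)
t=2.000: state=(7.287)
t=2.200: state=(7.622)
t=2.400: state=(7.940)
t=2.600: state=(8.240)
t=2.800: state=(8.521)
t=2.960: state=(8.731)
next step: t=2.980: state=(8.757) — x has crossed 8.74
linear interpolation between t=2.960 (8.73115) and t=2.980 (8.75654) → t≈2.967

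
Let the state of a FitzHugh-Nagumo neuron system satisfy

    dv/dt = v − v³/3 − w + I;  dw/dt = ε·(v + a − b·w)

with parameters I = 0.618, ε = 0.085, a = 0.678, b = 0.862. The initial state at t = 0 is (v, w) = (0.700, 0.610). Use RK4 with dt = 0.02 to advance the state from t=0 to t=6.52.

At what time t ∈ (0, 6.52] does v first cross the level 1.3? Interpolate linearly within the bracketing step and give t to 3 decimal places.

t = 1.002

t=0.000: state=(0.700, 0.610)
step 1 (dt=0.02): k1=(0.594, 0.072), k2=(0.596, 0.073), k3=(0.596, 0.073), k4=(0.598, 0.073); state += dt/6·(k1+2k2+2k3+k4)
t=0.020: state=(0.712, 0.611)
t=0.040: state=(0.724, 0.613)
t=0.060: state=(0.736, 0.614)
continuing one RK4 step at a time; state shown every 25 steps (Δt=0.5):
t=0.500: state=(1.014, 0.652)
t=1.000: state=(1.299, 0.705)
next step: t=1.020: state=(1.309, 0.708) — v has crossed 1.3
linear interpolation between t=1.000 (1.29918) and t=1.020 (1.30871) → t≈1.002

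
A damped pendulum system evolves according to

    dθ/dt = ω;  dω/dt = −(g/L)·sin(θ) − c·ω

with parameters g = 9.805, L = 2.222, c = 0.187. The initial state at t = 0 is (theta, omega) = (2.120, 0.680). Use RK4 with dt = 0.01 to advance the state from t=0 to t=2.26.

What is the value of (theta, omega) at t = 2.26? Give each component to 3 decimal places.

(theta, omega) = (-1.701, 0.402)

t=0.000: state=(2.120, 0.680)
step 1 (dt=0.01): k1=(0.680, -3.891), k2=(0.661, -3.879), k3=(0.661, -3.880), k4=(0.641, -3.868); state += dt/6·(k1+2k2+2k3+k4)
t=0.010: state=(2.127, 0.641)
t=0.020: state=(2.133, 0.603)
t=0.030: state=(2.139, 0.564)
continuing one RK4 step at a time; state shown every 10 steps (Δt=0.1):
t=0.100: state=(2.169, 0.301)
t=0.200: state=(2.181, -0.064)
t=0.300: state=(2.156, -0.423)
t=0.400: state=(2.096, -0.786)
t=0.500: state=(1.999, -1.159)
t=0.600: state=(1.864, -1.546)
t=0.700: state=(1.689, -1.944)
t=0.800: state=(1.475, -2.345)
t=0.900: state=(1.221, -2.727)
t=1.000: state=(0.931, -3.060)
t=1.100: state=(0.612, -3.307)
t=1.200: state=(0.274, -3.433)
t=1.300: state=(-0.070, -3.413)
t=1.400: state=(-0.404, -3.247)
t=1.500: state=(-0.715, -2.954)
t=1.600: state=(-0.992, -2.570)
t=1.700: state=(-1.227, -2.131)
t=1.800: state=(-1.417, -1.668)
t=1.900: state=(-1.561, -1.202)
t=2.000: state=(-1.658, -0.743)
t=2.100: state=(-1.710, -0.295)
t=2.200: state=(-1.717, 0.143)
t=2.260: state=(-1.701, 0.402)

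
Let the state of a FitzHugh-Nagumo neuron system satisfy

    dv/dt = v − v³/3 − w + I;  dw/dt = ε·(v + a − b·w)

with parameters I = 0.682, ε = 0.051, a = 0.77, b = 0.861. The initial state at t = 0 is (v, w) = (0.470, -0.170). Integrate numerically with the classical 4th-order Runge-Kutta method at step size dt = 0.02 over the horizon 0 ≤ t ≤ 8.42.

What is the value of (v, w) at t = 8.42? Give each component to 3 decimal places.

(v, w) = (1.697, 0.798)

t=0.000: state=(0.470, -0.170)
step 1 (dt=0.02): k1=(1.287, 0.071), k2=(1.297, 0.071), k3=(1.297, 0.071), k4=(1.306, 0.072); state += dt/6·(k1+2k2+2k3+k4)
t=0.020: state=(0.496, -0.169)
t=0.040: state=(0.522, -0.167)
t=0.060: state=(0.549, -0.166)
continuing one RK4 step at a time; state shown every 25 steps (Δt=0.5):
t=0.500: state=(1.186, -0.126)
t=1.000: state=(1.745, -0.066)
t=1.500: state=(1.946, 0.002)
t=2.000: state=(1.980, 0.071)
t=2.500: state=(1.970, 0.139)
t=3.000: state=(1.950, 0.204)
t=3.500: state=(1.927, 0.268)
t=4.000: state=(1.904, 0.330)
t=4.500: state=(1.881, 0.390)
t=5.000: state=(1.858, 0.448)
t=5.500: state=(1.835, 0.505)
t=6.000: state=(1.811, 0.559)
t=6.500: state=(1.788, 0.612)
t=7.000: state=(1.764, 0.663)
t=7.500: state=(1.741, 0.712)
t=8.000: state=(1.717, 0.759)
t=8.420: state=(1.697, 0.798)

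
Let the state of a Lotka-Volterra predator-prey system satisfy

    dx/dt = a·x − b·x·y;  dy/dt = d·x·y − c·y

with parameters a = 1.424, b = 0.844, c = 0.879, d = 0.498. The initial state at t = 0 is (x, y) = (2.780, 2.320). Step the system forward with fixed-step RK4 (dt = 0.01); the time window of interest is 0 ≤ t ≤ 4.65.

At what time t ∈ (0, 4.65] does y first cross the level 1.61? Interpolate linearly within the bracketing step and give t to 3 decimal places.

t = 2.180

t=0.000: state=(2.780, 2.320)
step 1 (dt=0.01): k1=(-1.485, 1.173), k2=(-1.494, 1.167), k3=(-1.494, 1.167), k4=(-1.504, 1.161); state += dt/6·(k1+2k2+2k3+k4)
t=0.010: state=(2.765, 2.332)
t=0.020: state=(2.750, 2.343)
t=0.030: state=(2.735, 2.355)
continuing one RK4 step at a time; state shown every 20 steps (Δt=0.2):
t=0.200: state=(2.453, 2.526)
t=0.400: state=(2.103, 2.659)
t=0.600: state=(1.776, 2.704)
t=0.800: state=(1.499, 2.669)
t=1.000: state=(1.279, 2.570)
t=1.200: state=(1.115, 2.427)
t=1.400: state=(0.998, 2.261)
t=1.600: state=(0.919, 2.086)
t=1.800: state=(0.872, 1.912)
t=2.000: state=(0.851, 1.748)
t=2.180: state=(0.853, 1.610)
next step: t=2.190: state=(0.853, 1.603) — y has crossed 1.61
linear interpolation between t=2.180 (1.61006) and t=2.190 (1.60276) → t≈2.180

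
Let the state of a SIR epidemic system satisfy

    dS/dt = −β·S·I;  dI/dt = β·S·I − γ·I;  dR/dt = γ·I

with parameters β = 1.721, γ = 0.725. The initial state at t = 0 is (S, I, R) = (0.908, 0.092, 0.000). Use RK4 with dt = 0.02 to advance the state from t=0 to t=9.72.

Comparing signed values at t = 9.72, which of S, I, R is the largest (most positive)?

largest component: R

t=0.000: state=(0.908, 0.092, 0.000)
step 1 (dt=0.02): k1=(-0.144, 0.077, 0.067), k2=(-0.145, 0.077, 0.067), k3=(-0.145, 0.077, 0.067), k4=(-0.146, 0.078, 0.068); state += dt/6·(k1+2k2+2k3+k4)
t=0.020: state=(0.905, 0.094, 0.001)
t=0.040: state=(0.902, 0.095, 0.003)
t=0.060: state=(0.899, 0.097, 0.004)
continuing one RK4 step at a time; state shown every 25 steps (Δt=0.5):
t=0.500: state=(0.824, 0.135, 0.041)
t=1.000: state=(0.719, 0.183, 0.099)
t=1.500: state=(0.603, 0.225, 0.173)
t=2.000: state=(0.490, 0.250, 0.259)
t=2.500: state=(0.394, 0.254, 0.351)
t=3.000: state=(0.318, 0.240, 0.442)
t=3.500: state=(0.262, 0.214, 0.524)
t=4.000: state=(0.220, 0.183, 0.596)
t=4.500: state=(0.191, 0.152, 0.657)
t=5.000: state=(0.170, 0.124, 0.707)
t=5.500: state=(0.154, 0.099, 0.747)
t=6.000: state=(0.143, 0.078, 0.779)
t=6.500: state=(0.135, 0.061, 0.804)
t=7.000: state=(0.128, 0.048, 0.824)
t=7.500: state=(0.124, 0.037, 0.839)
t=8.000: state=(0.120, 0.029, 0.851)
t=8.500: state=(0.118, 0.022, 0.860)
t=9.000: state=(0.116, 0.017, 0.867)
t=9.500: state=(0.114, 0.013, 0.873)
t=9.720: state=(0.114, 0.012, 0.874)
compare at T: S=0.114, I=0.012, R=0.874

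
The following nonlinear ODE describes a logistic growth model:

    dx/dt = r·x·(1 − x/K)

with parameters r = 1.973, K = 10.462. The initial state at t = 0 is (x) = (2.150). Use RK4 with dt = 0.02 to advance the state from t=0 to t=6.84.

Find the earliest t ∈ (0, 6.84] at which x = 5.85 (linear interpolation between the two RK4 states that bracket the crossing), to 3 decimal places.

t = 0.806

t=0.000: state=(2.150)
step 1 (dt=0.02): k1=(3.370), k2=(3.409), k3=(3.410), k4=(3.449); state += dt/6·(k1+2k2+2k3+k4)
t=0.020: state=(2.218)
t=0.040: state=(2.288)
t=0.060: state=(2.359)
continuing one RK4 step at a time; state shown every 25 steps (Δt=0.5):
t=0.500: state=(4.285)
t=0.800: state=(5.820)
next step: t=0.820: state=(5.922) — x has crossed 5.85
linear interpolation between t=0.800 (5.82003) and t=0.820 (5.92169) → t≈0.806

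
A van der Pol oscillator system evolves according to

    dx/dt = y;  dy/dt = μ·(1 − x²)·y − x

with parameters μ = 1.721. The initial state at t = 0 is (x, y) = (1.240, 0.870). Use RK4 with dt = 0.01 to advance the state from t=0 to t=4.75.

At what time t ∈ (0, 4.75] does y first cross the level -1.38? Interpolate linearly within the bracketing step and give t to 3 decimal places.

t = 1.764

t=0.000: state=(1.240, 0.870)
step 1 (dt=0.01): k1=(0.870, -2.045), k2=(0.860, -2.056), k3=(0.860, -2.056), k4=(0.849, -2.066); state += dt/6·(k1+2k2+2k3+k4)
t=0.010: state=(1.249, 0.849)
t=0.020: state=(1.257, 0.829)
t=0.030: state=(1.265, 0.808)
continuing one RK4 step at a time; state shown every 20 steps (Δt=0.2):
t=0.200: state=(1.372, 0.447)
t=0.400: state=(1.423, 0.082)
t=0.600: state=(1.412, -0.182)
t=0.800: state=(1.355, -0.371)
t=1.000: state=(1.266, -0.523)
t=1.200: state=(1.146, -0.671)
t=1.400: state=(0.995, -0.847)
t=1.600: state=(0.803, -1.090)
t=1.760: state=(0.608, -1.371)
next step: t=1.770: state=(0.594, -1.393) — y has crossed -1.38
linear interpolation between t=1.760 (-1.37130) and t=1.770 (-1.39250) → t≈1.764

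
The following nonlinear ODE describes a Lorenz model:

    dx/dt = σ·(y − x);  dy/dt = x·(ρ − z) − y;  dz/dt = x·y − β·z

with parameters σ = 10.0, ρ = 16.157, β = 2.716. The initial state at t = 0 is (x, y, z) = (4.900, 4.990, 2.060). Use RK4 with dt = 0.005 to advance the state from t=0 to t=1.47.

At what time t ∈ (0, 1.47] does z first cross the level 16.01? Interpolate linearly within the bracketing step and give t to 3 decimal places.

t = 0.198

t=0.000: state=(4.900, 4.990, 2.060)
step 1 (dt=0.005): k1=(0.900, 64.085, 18.856), k2=(2.480, 63.726, 19.525), k3=(2.431, 63.774, 19.536), k4=(3.967, 63.458, 20.218); state += dt/6·(k1+2k2+2k3+k4)
t=0.005: state=(4.912, 5.309, 2.158)
t=0.010: state=(4.939, 5.625, 2.262)
t=0.015: state=(4.981, 5.939, 2.374)
continuing one RK4 step at a time; state shown every 10 steps (Δt=0.05):
t=0.050: state=(5.606, 8.135, 3.400)
t=0.100: state=(7.284, 11.340, 5.913)
t=0.150: state=(9.505, 14.114, 10.229)
t=0.195: state=(11.413, 14.977, 15.628)
next step: t=0.200: state=(11.586, 14.914, 16.271) — z has crossed 16.01
linear interpolation between t=0.195 (15.62846) and t=0.200 (16.27144) → t≈0.198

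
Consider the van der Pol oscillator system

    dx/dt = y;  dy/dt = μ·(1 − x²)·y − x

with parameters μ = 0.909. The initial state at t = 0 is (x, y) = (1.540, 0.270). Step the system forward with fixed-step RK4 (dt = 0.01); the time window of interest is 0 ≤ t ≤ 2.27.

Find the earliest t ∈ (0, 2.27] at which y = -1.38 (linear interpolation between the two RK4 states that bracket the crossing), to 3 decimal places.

t=0.000: state=(1.540, 0.270)
step 1 (dt=0.01): k1=(0.270, -1.877), k2=(0.261, -1.867), k3=(0.261, -1.867), k4=(0.251, -1.858); state += dt/6·(k1+2k2+2k3+k4)
t=0.010: state=(1.543, 0.251)
t=0.020: state=(1.545, 0.233)
t=0.030: state=(1.547, 0.215)
continuing one RK4 step at a time; state shown every 10 steps (Δt=0.1):
t=0.100: state=(1.558, 0.092)
t=0.200: state=(1.559, -0.065)
t=0.300: state=(1.546, -0.203)
t=0.400: state=(1.519, -0.324)
t=0.500: state=(1.481, -0.431)
t=0.600: state=(1.433, -0.528)
t=0.700: state=(1.376, -0.618)
t=0.800: state=(1.310, -0.704)
t=0.900: state=(1.235, -0.789)
t=1.000: state=(1.152, -0.876)
t=1.100: state=(1.060, -0.968)
t=1.200: state=(0.958, -1.068)
t=1.300: state=(0.846, -1.177)
t=1.400: state=(0.722, -1.298)
t=1.460: state=(0.642, -1.378)
next step: t=1.470: state=(0.628, -1.392) — y has crossed -1.38
linear interpolation between t=1.460 (-1.37841) and t=1.470 (-1.39228) → t≈1.461

t = 1.461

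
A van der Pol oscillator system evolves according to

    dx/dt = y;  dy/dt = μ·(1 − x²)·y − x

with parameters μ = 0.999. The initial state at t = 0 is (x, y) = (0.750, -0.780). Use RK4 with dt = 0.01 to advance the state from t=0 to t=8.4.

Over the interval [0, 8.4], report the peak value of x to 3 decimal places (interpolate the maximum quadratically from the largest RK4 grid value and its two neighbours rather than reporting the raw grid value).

t=0.000: state=(0.750, -0.780)
step 1 (dt=0.01): k1=(-0.780, -1.091), k2=(-0.785, -1.094), k3=(-0.785, -1.094), k4=(-0.791, -1.097); state += dt/6·(k1+2k2+2k3+k4)
t=0.010: state=(0.742, -0.791)
t=0.020: state=(0.734, -0.802)
t=0.030: state=(0.726, -0.813)
continuing one RK4 step at a time; state shown every 50 steps (Δt=0.5):
t=0.500: state=(0.206, -1.439)
t=1.000: state=(-0.706, -2.120)
t=1.500: state=(-1.611, -1.149)
t=2.000: state=(-1.818, 0.139)
t=2.500: state=(-1.614, 0.609)
t=3.000: state=(-1.232, 0.931)
t=3.500: state=(-0.649, 1.463)
t=4.000: state=(0.311, 2.426)
t=4.500: state=(1.550, 1.958)
t=5.000: state=(1.999, 0.059)
t=5.500: state=(1.852, -0.518)
t=6.000: state=(1.530, -0.766)
t=6.500: state=(1.072, -1.099)
t=7.000: state=(0.373, -1.780)
t=7.500: state=(-0.767, -2.673)
t=8.000: state=(-1.836, -1.145)
t=8.400: state=(-2.006, 0.096)
largest grid value and its neighbours: x(5.020)=1.99993, x(5.030)=1.99999, x(5.040)=1.99986
parabola through these three points peaks at t≈5.028 with x≈1.99999

max x = 2.000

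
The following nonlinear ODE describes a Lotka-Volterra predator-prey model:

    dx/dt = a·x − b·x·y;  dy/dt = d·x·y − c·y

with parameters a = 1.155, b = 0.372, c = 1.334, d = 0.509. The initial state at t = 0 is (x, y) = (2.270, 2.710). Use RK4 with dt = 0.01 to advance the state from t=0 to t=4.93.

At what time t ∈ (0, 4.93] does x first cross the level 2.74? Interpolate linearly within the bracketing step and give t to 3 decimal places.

t = 0.951

t=0.000: state=(2.270, 2.710)
step 1 (dt=0.01): k1=(0.333, -0.484), k2=(0.336, -0.481), k3=(0.336, -0.481), k4=(0.338, -0.478); state += dt/6·(k1+2k2+2k3+k4)
t=0.010: state=(2.273, 2.705)
t=0.020: state=(2.277, 2.700)
t=0.030: state=(2.280, 2.696)
continuing one RK4 step at a time; state shown every 20 steps (Δt=0.2):
t=0.200: state=(2.345, 2.625)
t=0.400: state=(2.437, 2.564)
t=0.600: state=(2.540, 2.529)
t=0.800: state=(2.653, 2.523)
t=0.950: state=(2.739, 2.537)
next step: t=0.960: state=(2.745, 2.539) — x has crossed 2.74
linear interpolation between t=0.950 (2.73945) and t=0.960 (2.74523) → t≈0.951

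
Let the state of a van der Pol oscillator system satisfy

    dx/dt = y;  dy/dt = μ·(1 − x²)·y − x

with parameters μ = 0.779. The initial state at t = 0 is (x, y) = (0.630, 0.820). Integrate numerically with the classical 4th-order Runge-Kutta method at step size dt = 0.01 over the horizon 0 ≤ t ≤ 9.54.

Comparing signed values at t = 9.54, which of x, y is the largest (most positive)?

largest component: x

t=0.000: state=(0.630, 0.820)
step 1 (dt=0.01): k1=(0.820, -0.245), k2=(0.819, -0.253), k3=(0.819, -0.253), k4=(0.817, -0.261); state += dt/6·(k1+2k2+2k3+k4)
t=0.010: state=(0.638, 0.817)
t=0.020: state=(0.646, 0.815)
t=0.030: state=(0.654, 0.812)
continuing one RK4 step at a time; state shown every 50 steps (Δt=0.5):
t=0.500: state=(0.976, 0.505)
t=1.000: state=(1.097, -0.032)
t=1.500: state=(0.950, -0.549)
t=2.000: state=(0.549, -1.067)
t=2.500: state=(-0.135, -1.672)
t=3.000: state=(-1.051, -1.792)
t=3.500: state=(-1.687, -0.633)
t=4.000: state=(-1.736, 0.317)
t=4.500: state=(-1.452, 0.781)
t=5.000: state=(-0.960, 1.211)
t=5.500: state=(-0.200, 1.879)
t=6.000: state=(0.909, 2.380)
t=6.500: state=(1.823, 1.002)
t=7.000: state=(1.961, -0.249)
t=7.500: state=(1.707, -0.706)
t=8.000: state=(1.273, -1.040)
t=8.500: state=(0.636, -1.555)
t=9.000: state=(-0.333, -2.327)
t=9.500: state=(-1.495, -1.908)
t=9.540: state=(-1.569, -1.769)
compare at T: x=-1.569, y=-1.769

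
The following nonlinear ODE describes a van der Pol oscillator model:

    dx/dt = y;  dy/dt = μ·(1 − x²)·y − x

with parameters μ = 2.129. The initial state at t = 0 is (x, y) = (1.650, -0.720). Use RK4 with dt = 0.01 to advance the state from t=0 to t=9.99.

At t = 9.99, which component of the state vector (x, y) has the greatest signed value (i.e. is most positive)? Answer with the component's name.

t=0.000: state=(1.650, -0.720)
step 1 (dt=0.01): k1=(-0.720, 0.990), k2=(-0.715, 0.958), k3=(-0.715, 0.958), k4=(-0.710, 0.927); state += dt/6·(k1+2k2+2k3+k4)
t=0.010: state=(1.643, -0.710)
t=0.020: state=(1.636, -0.701)
t=0.030: state=(1.629, -0.693)
continuing one RK4 step at a time; state shown every 50 steps (Δt=0.5):
t=0.500: state=(1.335, -0.636)
t=1.000: state=(0.955, -0.954)
t=1.500: state=(0.240, -2.191)
t=2.000: state=(-1.435, -3.387)
t=2.500: state=(-2.023, 0.074)
t=3.000: state=(-1.900, 0.317)
t=3.500: state=(-1.726, 0.378)
t=4.000: state=(-1.518, 0.465)
t=4.500: state=(-1.249, 0.633)
t=5.000: state=(-0.842, 1.072)
t=5.500: state=(0.011, 2.706)
t=6.000: state=(1.720, 2.297)
t=6.500: state=(2.005, -0.187)
t=7.000: state=(1.864, -0.331)
t=7.500: state=(1.684, -0.393)
t=8.000: state=(1.465, -0.492)
t=8.500: state=(1.175, -0.694)
t=9.000: state=(0.714, -1.267)
t=9.500: state=(-0.347, -3.373)
t=9.990: state=(-1.897, -1.258)
compare at T: x=-1.897, y=-1.258

largest component: y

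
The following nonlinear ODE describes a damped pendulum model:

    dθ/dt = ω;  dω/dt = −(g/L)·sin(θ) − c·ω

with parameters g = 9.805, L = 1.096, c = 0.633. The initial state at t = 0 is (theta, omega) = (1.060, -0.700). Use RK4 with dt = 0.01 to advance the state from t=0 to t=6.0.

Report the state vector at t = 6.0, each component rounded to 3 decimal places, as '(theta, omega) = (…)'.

t=0.000: state=(1.060, -0.700)
step 1 (dt=0.01): k1=(-0.700, -7.361), k2=(-0.737, -7.322), k3=(-0.737, -7.322), k4=(-0.773, -7.282); state += dt/6·(k1+2k2+2k3+k4)
t=0.010: state=(1.053, -0.773)
t=0.020: state=(1.045, -0.846)
t=0.030: state=(1.036, -0.917)
continuing one RK4 step at a time; state shown every 20 steps (Δt=0.2):
t=0.200: state=(0.785, -1.971)
t=0.400: state=(0.314, -2.614)
t=0.600: state=(-0.201, -2.381)
t=0.800: state=(-0.590, -1.424)
t=1.000: state=(-0.752, -0.182)
t=1.200: state=(-0.670, 0.959)
t=1.400: state=(-0.394, 1.708)
t=1.600: state=(-0.027, 1.852)
t=1.800: state=(0.305, 1.381)
t=2.000: state=(0.500, 0.535)
t=2.200: state=(0.515, -0.368)
t=2.400: state=(0.367, -1.057)
t=2.600: state=(0.120, -1.339)
t=2.800: state=(-0.137, -1.156)
t=3.000: state=(-0.319, -0.622)
t=3.200: state=(-0.377, 0.043)
t=3.400: state=(-0.308, 0.616)
t=3.600: state=(-0.148, 0.928)
t=3.800: state=(0.041, 0.903)
t=4.000: state=(0.194, 0.588)
t=4.200: state=(0.266, 0.121)
t=4.400: state=(0.243, -0.328)
t=4.600: state=(0.145, -0.620)
t=4.800: state=(0.011, -0.677)
t=5.000: state=(-0.110, -0.506)
t=5.200: state=(-0.181, -0.192)
t=5.400: state=(-0.185, 0.147)
t=5.600: state=(-0.129, 0.398)
t=5.800: state=(-0.037, 0.490)
t=6.000: state=(0.056, 0.412)

(theta, omega) = (0.056, 0.412)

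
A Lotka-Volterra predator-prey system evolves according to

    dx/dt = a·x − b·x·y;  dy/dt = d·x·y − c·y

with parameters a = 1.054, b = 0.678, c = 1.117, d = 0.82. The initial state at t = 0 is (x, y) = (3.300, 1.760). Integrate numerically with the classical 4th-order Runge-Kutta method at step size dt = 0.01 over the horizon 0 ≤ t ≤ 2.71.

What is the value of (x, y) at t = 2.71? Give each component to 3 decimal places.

(x, y) = (0.401, 1.206)

t=0.000: state=(3.300, 1.760)
step 1 (dt=0.01): k1=(-0.460, 2.797), k2=(-0.491, 2.816), k3=(-0.491, 2.815), k4=(-0.522, 2.834); state += dt/6·(k1+2k2+2k3+k4)
t=0.010: state=(3.295, 1.788)
t=0.020: state=(3.290, 1.817)
t=0.030: state=(3.283, 1.846)
continuing one RK4 step at a time; state shown every 10 steps (Δt=0.1):
t=0.100: state=(3.222, 2.057)
t=0.200: state=(3.080, 2.384)
t=0.300: state=(2.879, 2.723)
t=0.400: state=(2.630, 3.053)
t=0.500: state=(2.351, 3.349)
t=0.600: state=(2.064, 3.590)
t=0.700: state=(1.787, 3.759)
t=0.800: state=(1.534, 3.851)
t=0.900: state=(1.311, 3.869)
t=1.000: state=(1.122, 3.823)
t=1.100: state=(0.965, 3.723)
t=1.200: state=(0.837, 3.584)
t=1.300: state=(0.733, 3.418)
t=1.400: state=(0.650, 3.235)
t=1.500: state=(0.584, 3.043)
t=1.600: state=(0.531, 2.849)
t=1.700: state=(0.490, 2.656)
t=1.800: state=(0.458, 2.470)
t=1.900: state=(0.433, 2.291)
t=2.000: state=(0.414, 2.121)
t=2.100: state=(0.401, 1.961)
t=2.200: state=(0.392, 1.812)
t=2.300: state=(0.387, 1.673)
t=2.400: state=(0.386, 1.544)
t=2.500: state=(0.387, 1.425)
t=2.600: state=(0.392, 1.316)
t=2.700: state=(0.400, 1.216)
t=2.710: state=(0.401, 1.206)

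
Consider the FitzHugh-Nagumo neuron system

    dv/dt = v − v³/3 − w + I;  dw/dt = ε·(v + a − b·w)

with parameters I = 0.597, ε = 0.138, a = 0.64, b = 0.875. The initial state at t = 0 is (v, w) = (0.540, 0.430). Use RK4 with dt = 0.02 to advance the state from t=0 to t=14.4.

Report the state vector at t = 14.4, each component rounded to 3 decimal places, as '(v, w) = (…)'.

(v, w) = (-1.661, 0.359)

t=0.000: state=(0.540, 0.430)
step 1 (dt=0.02): k1=(0.655, 0.111), k2=(0.658, 0.112), k3=(0.658, 0.112), k4=(0.662, 0.112); state += dt/6·(k1+2k2+2k3+k4)
t=0.020: state=(0.553, 0.432)
t=0.040: state=(0.566, 0.434)
t=0.060: state=(0.580, 0.437)
continuing one RK4 step at a time; state shown every 25 steps (Δt=0.5):
t=0.500: state=(0.901, 0.496)
t=1.000: state=(1.255, 0.582)
t=1.500: state=(1.485, 0.684)
t=2.000: state=(1.576, 0.790)
t=2.500: state=(1.583, 0.892)
t=3.000: state=(1.552, 0.988)
t=3.500: state=(1.503, 1.075)
t=4.000: state=(1.446, 1.154)
t=4.500: state=(1.385, 1.224)
t=5.000: state=(1.319, 1.286)
t=5.500: state=(1.250, 1.339)
t=6.000: state=(1.176, 1.385)
t=6.500: state=(1.096, 1.422)
t=7.000: state=(1.007, 1.452)
t=7.500: state=(0.905, 1.474)
t=8.000: state=(0.785, 1.487)
t=8.500: state=(0.633, 1.491)
t=9.000: state=(0.430, 1.482)
t=9.500: state=(0.134, 1.458)
t=10.000: state=(-0.325, 1.410)
t=10.500: state=(-0.976, 1.327)
t=11.000: state=(-1.576, 1.205)
t=11.500: state=(-1.838, 1.061)
t=12.000: state=(-1.880, 0.916)
t=12.500: state=(-1.852, 0.781)
t=13.000: state=(-1.806, 0.655)
t=13.500: state=(-1.755, 0.540)
t=14.000: state=(-1.703, 0.436)
t=14.400: state=(-1.661, 0.359)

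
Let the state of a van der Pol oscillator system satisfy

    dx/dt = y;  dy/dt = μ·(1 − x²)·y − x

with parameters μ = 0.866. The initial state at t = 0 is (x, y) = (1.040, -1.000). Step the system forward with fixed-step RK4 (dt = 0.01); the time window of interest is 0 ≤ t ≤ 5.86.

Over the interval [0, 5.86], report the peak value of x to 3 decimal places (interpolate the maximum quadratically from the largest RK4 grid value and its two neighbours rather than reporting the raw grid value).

max x = 2.004

t=0.000: state=(1.040, -1.000)
step 1 (dt=0.01): k1=(-1.000, -0.969), k2=(-1.005, -0.973), k3=(-1.005, -0.973), k4=(-1.010, -0.977); state += dt/6·(k1+2k2+2k3+k4)
t=0.010: state=(1.030, -1.010)
t=0.020: state=(1.020, -1.020)
t=0.030: state=(1.010, -1.029)
continuing one RK4 step at a time; state shown every 20 steps (Δt=0.2):
t=0.200: state=(0.819, -1.212)
t=0.400: state=(0.552, -1.471)
t=0.600: state=(0.227, -1.786)
t=0.800: state=(-0.164, -2.128)
t=1.000: state=(-0.618, -2.377)
t=1.200: state=(-1.094, -2.308)
t=1.400: state=(-1.510, -1.790)
t=1.600: state=(-1.793, -1.032)
t=1.800: state=(-1.930, -0.366)
t=2.000: state=(-1.954, 0.084)
t=2.200: state=(-1.908, 0.360)
t=2.400: state=(-1.817, 0.539)
t=2.600: state=(-1.695, 0.671)
t=2.800: state=(-1.549, 0.789)
t=3.000: state=(-1.379, 0.914)
t=3.200: state=(-1.182, 1.061)
t=3.400: state=(-0.952, 1.246)
t=3.600: state=(-0.680, 1.488)
t=3.800: state=(-0.352, 1.797)
t=4.000: state=(0.043, 2.159)
t=4.200: state=(0.508, 2.470)
t=4.400: state=(1.012, 2.493)
t=4.600: state=(1.471, 2.021)
t=4.800: state=(1.797, 1.217)
t=5.000: state=(1.963, 0.474)
t=5.200: state=(2.004, -0.027)
t=5.400: state=(1.966, -0.328)
t=5.600: state=(1.880, -0.514)
t=5.800: state=(1.764, -0.645)
t=5.860: state=(1.724, -0.679)
largest grid value and its neighbours: x(5.180)=2.00389, x(5.190)=2.00391, x(5.200)=2.00374
parabola through these three points peaks at t≈5.186 with x≈2.00393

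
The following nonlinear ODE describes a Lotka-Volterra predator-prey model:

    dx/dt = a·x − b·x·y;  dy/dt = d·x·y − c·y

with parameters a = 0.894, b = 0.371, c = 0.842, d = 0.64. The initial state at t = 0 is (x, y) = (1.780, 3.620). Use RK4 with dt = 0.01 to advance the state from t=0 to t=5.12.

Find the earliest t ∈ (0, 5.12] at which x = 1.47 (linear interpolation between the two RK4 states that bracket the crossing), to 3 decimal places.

t = 0.376

t=0.000: state=(1.780, 3.620)
step 1 (dt=0.01): k1=(-0.799, 1.076), k2=(-0.801, 1.068), k3=(-0.801, 1.068), k4=(-0.803, 1.060); state += dt/6·(k1+2k2+2k3+k4)
t=0.010: state=(1.772, 3.631)
t=0.020: state=(1.764, 3.641)
t=0.030: state=(1.756, 3.652)
continuing one RK4 step at a time; state shown every 20 steps (Δt=0.2):
t=0.200: state=(1.615, 3.802)
t=0.370: state=(1.475, 3.898)
next step: t=0.380: state=(1.467, 3.902) — x has crossed 1.47
linear interpolation between t=0.370 (1.47479) and t=0.380 (1.46666) → t≈0.376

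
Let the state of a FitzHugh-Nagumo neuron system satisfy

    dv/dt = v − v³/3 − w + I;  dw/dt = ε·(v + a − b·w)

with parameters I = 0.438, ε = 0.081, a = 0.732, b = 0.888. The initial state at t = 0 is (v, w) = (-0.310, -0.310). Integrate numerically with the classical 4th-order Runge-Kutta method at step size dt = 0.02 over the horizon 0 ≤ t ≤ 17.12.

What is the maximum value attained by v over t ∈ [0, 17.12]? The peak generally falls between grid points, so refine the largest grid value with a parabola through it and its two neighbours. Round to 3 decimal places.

max v = 1.866

t=0.000: state=(-0.310, -0.310)
step 1 (dt=0.02): k1=(0.448, 0.056), k2=(0.451, 0.057), k3=(0.451, 0.057), k4=(0.455, 0.057); state += dt/6·(k1+2k2+2k3+k4)
t=0.020: state=(-0.301, -0.309)
t=0.040: state=(-0.292, -0.308)
t=0.060: state=(-0.282, -0.307)
continuing one RK4 step at a time; state shown every 50 steps (Δt=1):
t=1.000: state=(0.395, -0.232)
t=2.000: state=(1.546, -0.081)
t=3.000: state=(1.865, 0.121)
t=4.000: state=(1.822, 0.314)
t=5.000: state=(1.746, 0.489)
t=6.000: state=(1.665, 0.646)
t=7.000: state=(1.582, 0.785)
t=8.000: state=(1.495, 0.908)
t=9.000: state=(1.403, 1.015)
t=10.000: state=(1.304, 1.108)
t=11.000: state=(1.192, 1.186)
t=12.000: state=(1.059, 1.249)
t=13.000: state=(0.887, 1.296)
t=14.000: state=(0.627, 1.323)
t=15.000: state=(0.116, 1.320)
t=16.000: state=(-1.075, 1.253)
t=17.000: state=(-1.923, 1.096)
t=17.120: state=(-1.944, 1.075)
largest grid value and its neighbours: v(3.060)=1.86588, v(3.080)=1.86595, v(3.100)=1.86594
parabola through these three points peaks at t≈3.087 with v≈1.86595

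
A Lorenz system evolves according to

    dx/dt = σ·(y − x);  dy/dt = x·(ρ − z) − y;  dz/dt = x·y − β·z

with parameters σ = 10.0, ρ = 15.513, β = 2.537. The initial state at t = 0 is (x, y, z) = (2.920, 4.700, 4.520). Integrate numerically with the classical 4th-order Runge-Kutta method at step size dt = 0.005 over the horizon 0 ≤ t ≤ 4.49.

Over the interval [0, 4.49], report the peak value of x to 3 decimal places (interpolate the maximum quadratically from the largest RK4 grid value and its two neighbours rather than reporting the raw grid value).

t=0.000: state=(2.920, 4.700, 4.520)
step 1 (dt=0.005): k1=(17.800, 27.400, 2.257), k2=(18.040, 27.804, 2.655), k3=(18.044, 27.806, 2.658), k4=(18.288, 28.212, 3.066); state += dt/6·(k1+2k2+2k3+k4)
t=0.005: state=(3.010, 4.839, 4.533)
t=0.010: state=(3.103, 4.982, 4.551)
t=0.015: state=(3.198, 5.129, 4.572)
continuing one RK4 step at a time; state shown every 40 steps (Δt=0.2):
t=0.200: state=(8.700, 12.224, 11.119)
t=0.400: state=(8.433, 4.197, 21.873)
t=0.600: state=(1.952, 0.554, 14.293)
t=0.800: state=(1.171, 1.402, 8.788)
t=1.000: state=(2.547, 3.814, 6.015)
t=1.200: state=(6.995, 10.132, 9.036)
t=1.400: state=(9.687, 7.390, 20.993)
t=1.600: state=(3.335, 1.251, 15.991)
t=1.800: state=(1.843, 2.013, 10.127)
t=2.000: state=(3.389, 4.838, 7.436)
t=2.200: state=(7.830, 10.414, 11.696)
t=2.400: state=(8.412, 5.810, 20.132)
t=2.600: state=(3.373, 2.000, 14.869)
t=2.800: state=(2.771, 3.289, 10.027)
t=3.000: state=(5.184, 7.092, 9.245)
t=3.200: state=(8.892, 9.598, 16.343)
t=3.400: state=(6.063, 3.701, 17.963)
t=3.600: state=(3.327, 3.021, 12.782)
t=3.800: state=(4.253, 5.402, 10.046)
t=4.000: state=(7.422, 9.010, 13.120)
t=4.200: state=(7.652, 6.105, 18.199)
t=4.400: state=(4.409, 3.415, 14.853)
t=4.490: state=(3.885, 3.692, 12.971)
largest grid value and its neighbours: x(0.295)=10.88626, x(0.300)=10.89492, x(0.305)=10.88966
parabola through these three points peaks at t≈0.301 with x≈10.89502

max x = 10.895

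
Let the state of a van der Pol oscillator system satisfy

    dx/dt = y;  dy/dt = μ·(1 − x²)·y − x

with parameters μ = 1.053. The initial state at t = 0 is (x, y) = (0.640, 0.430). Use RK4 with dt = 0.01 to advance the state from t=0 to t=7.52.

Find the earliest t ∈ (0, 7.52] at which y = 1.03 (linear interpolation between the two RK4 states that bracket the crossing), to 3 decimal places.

t=0.000: state=(0.640, 0.430)
step 1 (dt=0.01): k1=(0.430, -0.373), k2=(0.428, -0.377), k3=(0.428, -0.377), k4=(0.426, -0.382); state += dt/6·(k1+2k2+2k3+k4)
t=0.010: state=(0.644, 0.426)
t=0.020: state=(0.649, 0.422)
t=0.030: state=(0.653, 0.418)
continuing one RK4 step at a time; state shown every 25 steps (Δt=0.25):
t=0.250: state=(0.734, 0.310)
t=0.500: state=(0.791, 0.144)
t=0.750: state=(0.803, -0.052)
t=1.000: state=(0.764, -0.265)
t=1.250: state=(0.669, -0.494)
t=1.500: state=(0.515, -0.748)
t=1.750: state=(0.291, -1.047)
t=2.000: state=(-0.013, -1.395)
t=2.250: state=(-0.406, -1.735)
t=2.500: state=(-0.863, -1.856)
t=2.750: state=(-1.293, -1.504)
t=3.000: state=(-1.585, -0.809)
t=3.250: state=(-1.704, -0.180)
t=3.500: state=(-1.694, 0.227)
t=3.750: state=(-1.604, 0.477)
t=4.000: state=(-1.462, 0.658)
t=4.250: state=(-1.276, 0.830)
t=4.490: state=(-1.054, 1.026)
next step: t=4.500: state=(-1.044, 1.035) — y has crossed 1.03
linear interpolation between t=4.490 (1.02597) and t=4.500 (1.03537) → t≈4.494

t = 4.494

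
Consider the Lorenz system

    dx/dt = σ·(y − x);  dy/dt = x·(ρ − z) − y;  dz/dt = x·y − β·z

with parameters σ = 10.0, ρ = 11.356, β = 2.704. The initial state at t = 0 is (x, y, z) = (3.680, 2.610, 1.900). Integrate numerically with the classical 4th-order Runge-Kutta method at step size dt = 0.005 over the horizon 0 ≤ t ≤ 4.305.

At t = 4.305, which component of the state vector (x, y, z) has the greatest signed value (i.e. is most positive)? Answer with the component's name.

t=0.000: state=(3.680, 2.610, 1.900)
step 1 (dt=0.005): k1=(-10.700, 32.188, 4.467), k2=(-9.628, 31.814, 4.661), k3=(-9.664, 31.838, 4.664), k4=(-8.625, 31.487, 4.856); state += dt/6·(k1+2k2+2k3+k4)
t=0.005: state=(3.632, 2.769, 1.923)
t=0.010: state=(3.594, 2.925, 1.949)
t=0.015: state=(3.565, 3.078, 1.976)
continuing one RK4 step at a time; state shown every 40 steps (Δt=0.2):
t=0.200: state=(6.120, 8.548, 5.349)
t=0.400: state=(8.861, 7.786, 15.113)
t=0.600: state=(4.042, 1.911, 13.040)
t=0.800: state=(2.027, 1.877, 8.278)
t=1.000: state=(2.665, 3.404, 5.727)
t=1.200: state=(5.019, 6.596, 6.384)
t=1.400: state=(7.639, 8.011, 11.887)
t=1.600: state=(5.688, 4.029, 13.306)
t=1.800: state=(3.452, 3.014, 9.872)
t=2.000: state=(3.660, 4.219, 7.619)
t=2.200: state=(5.391, 6.434, 8.263)
t=2.400: state=(6.772, 6.794, 11.616)
t=2.600: state=(5.477, 4.512, 12.141)
t=2.800: state=(4.159, 3.916, 9.946)
t=3.000: state=(4.446, 4.914, 8.631)
t=3.200: state=(5.657, 6.254, 9.520)
t=3.400: state=(6.158, 5.964, 11.428)
t=3.600: state=(5.220, 4.677, 11.270)
t=3.800: state=(4.574, 4.520, 9.876)
t=4.000: state=(4.943, 5.308, 9.322)
t=4.200: state=(5.689, 5.962, 10.188)
t=4.305: state=(5.843, 5.851, 10.811)
compare at T: x=5.843, y=5.851, z=10.811

largest component: z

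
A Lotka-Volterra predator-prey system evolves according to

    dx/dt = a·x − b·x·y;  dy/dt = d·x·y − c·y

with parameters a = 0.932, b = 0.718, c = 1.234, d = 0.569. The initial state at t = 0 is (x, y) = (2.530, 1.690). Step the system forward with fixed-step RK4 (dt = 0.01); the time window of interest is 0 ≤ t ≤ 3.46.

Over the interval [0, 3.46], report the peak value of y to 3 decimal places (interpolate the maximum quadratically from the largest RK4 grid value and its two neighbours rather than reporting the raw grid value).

max y = 1.776

t=0.000: state=(2.530, 1.690)
step 1 (dt=0.01): k1=(-0.712, 0.347), k2=(-0.714, 0.344), k3=(-0.714, 0.344), k4=(-0.716, 0.341); state += dt/6·(k1+2k2+2k3+k4)
t=0.010: state=(2.523, 1.693)
t=0.020: state=(2.516, 1.697)
t=0.030: state=(2.508, 1.700)
continuing one RK4 step at a time; state shown every 20 steps (Δt=0.2):
t=0.200: state=(2.381, 1.746)
t=0.400: state=(2.228, 1.773)
t=0.600: state=(2.080, 1.770)
t=0.800: state=(1.948, 1.739)
t=1.000: state=(1.835, 1.685)
t=1.200: state=(1.744, 1.613)
t=1.400: state=(1.677, 1.531)
t=1.600: state=(1.632, 1.444)
t=1.800: state=(1.608, 1.356)
t=2.000: state=(1.605, 1.272)
t=2.200: state=(1.620, 1.193)
t=2.400: state=(1.653, 1.123)
t=2.600: state=(1.703, 1.062)
t=2.800: state=(1.768, 1.011)
t=3.000: state=(1.848, 0.970)
t=3.200: state=(1.942, 0.940)
t=3.400: state=(2.047, 0.922)
t=3.460: state=(2.081, 0.918)
largest grid value and its neighbours: y(0.470)=1.77568, y(0.480)=1.77570, y(0.490)=1.77565
parabola through these three points peaks at t≈0.478 with y≈1.77570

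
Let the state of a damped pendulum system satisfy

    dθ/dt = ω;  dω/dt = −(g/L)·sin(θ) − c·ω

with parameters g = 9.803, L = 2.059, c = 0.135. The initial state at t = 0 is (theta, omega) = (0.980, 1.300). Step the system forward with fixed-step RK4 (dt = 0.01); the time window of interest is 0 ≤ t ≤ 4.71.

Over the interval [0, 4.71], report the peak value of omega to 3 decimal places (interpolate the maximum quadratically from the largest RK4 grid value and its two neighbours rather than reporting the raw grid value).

max omega = 2.083

t=0.000: state=(0.980, 1.300)
step 1 (dt=0.01): k1=(1.300, -4.130), k2=(1.279, -4.144), k3=(1.279, -4.144), k4=(1.259, -4.158); state += dt/6·(k1+2k2+2k3+k4)
t=0.010: state=(0.993, 1.259)
t=0.020: state=(1.005, 1.217)
t=0.030: state=(1.017, 1.175)
continuing one RK4 step at a time; state shown every 20 steps (Δt=0.2):
t=0.200: state=(1.155, 0.437)
t=0.400: state=(1.154, -0.439)
t=0.600: state=(0.983, -1.256)
t=0.800: state=(0.662, -1.914)
t=1.000: state=(0.237, -2.273)
t=1.200: state=(-0.219, -2.219)
t=1.400: state=(-0.624, -1.771)
t=1.600: state=(-0.910, -1.065)
t=1.800: state=(-1.043, -0.252)
t=2.000: state=(-1.011, 0.565)
t=2.200: state=(-0.822, 1.301)
t=2.400: state=(-0.503, 1.848)
t=2.600: state=(-0.104, 2.081)
t=2.800: state=(0.303, 1.929)
t=3.000: state=(0.645, 1.443)
t=3.200: state=(0.867, 0.753)
t=3.400: state=(0.942, -0.012)
t=3.600: state=(0.864, -0.756)
t=3.800: state=(0.647, -1.386)
t=4.000: state=(0.324, -1.790)
t=4.200: state=(-0.048, -1.872)
t=4.400: state=(-0.401, -1.609)
t=4.600: state=(-0.673, -1.079)
t=4.710: state=(-0.773, -0.718)
largest grid value and its neighbours: omega(2.610)=2.08223, omega(2.620)=2.08288, omega(2.630)=2.08254
parabola through these three points peaks at t≈2.622 with omega≈2.08289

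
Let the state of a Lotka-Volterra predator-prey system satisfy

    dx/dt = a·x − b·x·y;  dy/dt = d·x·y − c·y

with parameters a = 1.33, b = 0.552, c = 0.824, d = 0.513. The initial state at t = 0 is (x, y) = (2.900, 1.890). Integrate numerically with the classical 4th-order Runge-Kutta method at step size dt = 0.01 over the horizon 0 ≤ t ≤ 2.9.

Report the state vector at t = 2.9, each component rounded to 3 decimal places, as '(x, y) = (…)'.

(x, y) = (0.717, 2.613)

t=0.000: state=(2.900, 1.890)
step 1 (dt=0.01): k1=(0.831, 1.254), k2=(0.823, 1.263), k3=(0.823, 1.263), k4=(0.814, 1.271); state += dt/6·(k1+2k2+2k3+k4)
t=0.010: state=(2.908, 1.903)
t=0.020: state=(2.916, 1.915)
t=0.030: state=(2.924, 1.928)
continuing one RK4 step at a time; state shown every 10 steps (Δt=0.1):
t=0.100: state=(2.974, 2.024)
t=0.200: state=(3.025, 2.174)
t=0.300: state=(3.051, 2.340)
t=0.400: state=(3.048, 2.520)
t=0.500: state=(3.013, 2.711)
t=0.600: state=(2.947, 2.910)
t=0.700: state=(2.851, 3.110)
t=0.800: state=(2.728, 3.305)
t=0.900: state=(2.584, 3.488)
t=1.000: state=(2.423, 3.652)
t=1.100: state=(2.253, 3.792)
t=1.200: state=(2.081, 3.903)
t=1.300: state=(1.912, 3.982)
t=1.400: state=(1.751, 4.028)
t=1.500: state=(1.600, 4.042)
t=1.600: state=(1.463, 4.026)
t=1.700: state=(1.339, 3.984)
t=1.800: state=(1.230, 3.918)
t=1.900: state=(1.134, 3.834)
t=2.000: state=(1.051, 3.734)
t=2.100: state=(0.980, 3.622)
t=2.200: state=(0.920, 3.502)
t=2.300: state=(0.869, 3.376)
t=2.400: state=(0.827, 3.247)
t=2.500: state=(0.792, 3.117)
t=2.600: state=(0.764, 2.987)
t=2.700: state=(0.743, 2.860)
t=2.800: state=(0.727, 2.735)
t=2.900: state=(0.717, 2.613)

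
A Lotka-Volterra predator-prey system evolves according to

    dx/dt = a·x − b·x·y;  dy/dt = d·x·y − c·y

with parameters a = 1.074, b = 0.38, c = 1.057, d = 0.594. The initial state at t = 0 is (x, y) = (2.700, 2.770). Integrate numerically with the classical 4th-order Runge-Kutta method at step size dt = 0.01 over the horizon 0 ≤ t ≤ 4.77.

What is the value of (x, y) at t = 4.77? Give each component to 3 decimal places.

(x, y) = (1.950, 1.768)

t=0.000: state=(2.700, 2.770)
step 1 (dt=0.01): k1=(0.058, 1.515), k2=(0.050, 1.519), k3=(0.050, 1.519), k4=(0.042, 1.524); state += dt/6·(k1+2k2+2k3+k4)
t=0.010: state=(2.700, 2.785)
t=0.020: state=(2.701, 2.800)
t=0.030: state=(2.701, 2.816)
continuing one RK4 step at a time; state shown every 20 steps (Δt=0.2):
t=0.200: state=(2.679, 3.088)
t=0.400: state=(2.594, 3.422)
t=0.600: state=(2.449, 3.739)
t=0.800: state=(2.261, 4.004)
t=1.000: state=(2.052, 4.188)
t=1.200: state=(1.843, 4.272)
t=1.400: state=(1.651, 4.254)
t=1.600: state=(1.487, 4.148)
t=1.800: state=(1.353, 3.973)
t=2.000: state=(1.250, 3.753)
t=2.200: state=(1.176, 3.508)
t=2.400: state=(1.127, 3.255)
t=2.600: state=(1.102, 3.007)
t=2.800: state=(1.096, 2.773)
t=3.000: state=(1.110, 2.558)
t=3.200: state=(1.141, 2.367)
t=3.400: state=(1.190, 2.200)
t=3.600: state=(1.255, 2.059)
t=3.800: state=(1.336, 1.943)
t=4.000: state=(1.434, 1.854)
t=4.200: state=(1.548, 1.791)
t=4.400: state=(1.677, 1.756)
t=4.600: state=(1.820, 1.749)
t=4.770: state=(1.950, 1.768)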